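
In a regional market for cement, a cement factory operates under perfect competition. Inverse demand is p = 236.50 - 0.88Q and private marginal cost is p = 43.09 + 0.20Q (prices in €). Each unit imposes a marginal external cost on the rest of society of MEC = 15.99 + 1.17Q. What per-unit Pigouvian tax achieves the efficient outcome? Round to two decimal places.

Social marginal cost = private MC + MEC = 59.08 + 1.37Q.
Set SMC = demand: 59.08 + 1.37Q = 236.50 - 0.88Q → Q* = 78.8533.
The Pigouvian tax equals MEC at Q*: 15.99 + 1.17×78.8533 = 108.2484.

tax = €108.25 per unit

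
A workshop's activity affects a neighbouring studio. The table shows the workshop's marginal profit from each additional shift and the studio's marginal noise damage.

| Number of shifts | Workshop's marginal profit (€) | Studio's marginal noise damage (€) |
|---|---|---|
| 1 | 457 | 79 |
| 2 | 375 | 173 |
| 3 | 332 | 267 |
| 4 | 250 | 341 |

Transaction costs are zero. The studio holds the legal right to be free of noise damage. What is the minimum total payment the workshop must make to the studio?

Efficient level: marginal profit ≥ marginal noise damage through level 3, so k* = 3.
With the studio holding the right, the workshop must at least compensate total damage at k*: 79 + 173 + 267 = 519.

€519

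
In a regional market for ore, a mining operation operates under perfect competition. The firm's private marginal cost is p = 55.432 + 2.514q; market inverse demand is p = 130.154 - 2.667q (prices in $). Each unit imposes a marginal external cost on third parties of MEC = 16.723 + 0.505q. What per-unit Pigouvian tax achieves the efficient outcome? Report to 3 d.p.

Social marginal cost = private MC + MEC = 72.155 + 3.019q.
Set SMC = demand: 72.155 + 3.019q = 130.154 - 2.667q → q* = 10.2003.
The Pigouvian tax equals MEC at q*: 16.723 + 0.505×10.2003 = 21.8742.

tax = $21.874 per unit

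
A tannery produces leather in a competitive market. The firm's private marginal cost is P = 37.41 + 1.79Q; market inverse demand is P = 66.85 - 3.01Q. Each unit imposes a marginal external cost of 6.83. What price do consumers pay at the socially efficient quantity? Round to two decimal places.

P = 52.67

Social marginal cost = private MC + MEC = 44.24 + 1.79Q.
Set SMC = demand: 44.24 + 1.79Q = 66.85 - 3.01Q → Q* = 4.7104.
Consumer price on the demand curve at Q*: 66.85 − 3.01×4.7104 = 52.6717.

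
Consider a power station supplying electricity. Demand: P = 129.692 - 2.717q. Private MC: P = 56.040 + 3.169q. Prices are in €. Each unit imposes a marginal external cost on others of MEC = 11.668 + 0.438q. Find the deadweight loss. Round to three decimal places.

Market equilibrium (private): 56.040 + 3.169q = 129.692 - 2.717q → q_m = 12.5131.
Social marginal cost = private MC + MEC = 67.708 + 3.607q.
Set SMC = demand: 67.708 + 3.607q = 129.692 - 2.717q → q* = 9.8014.
Between q* and q_m the wedge SMC − demand runs linearly from 0 to MEC(q_m), so the loss is a triangle.
DWL = ½ × 2.7117 × 17.1487 = 23.2511.

DWL = €23.251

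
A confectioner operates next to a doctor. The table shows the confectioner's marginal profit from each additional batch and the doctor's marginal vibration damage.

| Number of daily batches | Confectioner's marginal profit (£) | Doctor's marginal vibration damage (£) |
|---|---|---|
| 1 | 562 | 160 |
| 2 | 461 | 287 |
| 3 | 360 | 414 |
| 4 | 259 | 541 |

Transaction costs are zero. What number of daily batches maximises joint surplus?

2

Bargaining reaches the level where marginal profit last exceeds marginal vibration damage.
That holds through level 2 (461 ≥ 287) but not at 3 (360 < 414).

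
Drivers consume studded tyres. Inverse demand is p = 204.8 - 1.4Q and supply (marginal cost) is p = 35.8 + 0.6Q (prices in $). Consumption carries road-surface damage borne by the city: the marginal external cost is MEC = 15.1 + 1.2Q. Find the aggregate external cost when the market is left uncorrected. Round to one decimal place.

Market equilibrium (private): 35.8 + 0.6Q = 204.8 - 1.4Q → Q_m = 84.5000.
Total external cost = ∫₀^{Q_m} (15.1 + 1.2Q) dQ = 15.1×84.5000 + ½×1.2×84.5000² = 5560.1000.

$5560.1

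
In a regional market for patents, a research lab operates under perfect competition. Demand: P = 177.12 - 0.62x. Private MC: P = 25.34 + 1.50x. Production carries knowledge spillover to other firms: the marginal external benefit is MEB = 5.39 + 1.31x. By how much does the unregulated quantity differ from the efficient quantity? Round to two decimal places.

122.44 units

Market equilibrium (private): 25.34 + 1.50x = 177.12 - 0.62x → x_m = 71.5943.
Social marginal cost = private MC − MEB = 19.95 + 0.19x.
Set SMC = demand: 19.95 + 0.19x = 177.12 - 0.62x → x* = 194.0370.
Gap = |71.5943 − 194.0370| = 122.4427.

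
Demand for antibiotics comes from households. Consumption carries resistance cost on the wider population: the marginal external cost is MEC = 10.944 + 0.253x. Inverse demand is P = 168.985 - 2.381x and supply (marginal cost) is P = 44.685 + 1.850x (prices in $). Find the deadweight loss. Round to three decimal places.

Market equilibrium (private): 44.685 + 1.850x = 168.985 - 2.381x → x_m = 29.3784.
Social marginal benefit = demand − MEC = 158.041 - 2.634x.
Set SMB = MC: 158.041 - 2.634x = 44.685 + 1.850x → x* = 25.2801.
The loss is the area between SMB and MC from x* to x_m; with linear curves that's a triangle of height MEC(x_m).
DWL = ½ × 4.0983 × 18.3767 = 37.6566.

DWL = $37.657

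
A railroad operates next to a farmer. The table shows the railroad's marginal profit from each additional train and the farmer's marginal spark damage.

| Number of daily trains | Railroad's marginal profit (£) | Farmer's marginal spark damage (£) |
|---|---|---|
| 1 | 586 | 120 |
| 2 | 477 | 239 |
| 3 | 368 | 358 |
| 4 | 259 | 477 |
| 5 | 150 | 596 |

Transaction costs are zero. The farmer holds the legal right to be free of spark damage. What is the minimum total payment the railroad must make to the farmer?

£717

Efficient level: marginal profit ≥ marginal spark damage through level 3, so k* = 3.
With the farmer holding the right, the railroad must at least compensate total damage at k*: 120 + 239 + 358 = 717.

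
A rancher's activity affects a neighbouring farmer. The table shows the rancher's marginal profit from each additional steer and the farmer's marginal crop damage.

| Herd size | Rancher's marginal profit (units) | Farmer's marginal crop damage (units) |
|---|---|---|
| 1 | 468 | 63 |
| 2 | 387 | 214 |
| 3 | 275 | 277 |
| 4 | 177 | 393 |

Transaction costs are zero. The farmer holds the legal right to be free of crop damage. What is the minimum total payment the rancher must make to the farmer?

277

Efficient level: marginal profit ≥ marginal crop damage through level 2, so k* = 2.
With the farmer holding the right, the rancher must at least compensate total damage at k*: 63 + 214 = 277.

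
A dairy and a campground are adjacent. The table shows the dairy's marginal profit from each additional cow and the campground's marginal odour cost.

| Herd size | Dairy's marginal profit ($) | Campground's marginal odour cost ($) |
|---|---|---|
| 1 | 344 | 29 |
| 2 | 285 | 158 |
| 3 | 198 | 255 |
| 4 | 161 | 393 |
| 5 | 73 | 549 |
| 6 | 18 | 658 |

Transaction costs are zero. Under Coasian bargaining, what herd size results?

Bargaining reaches the level where marginal profit last exceeds marginal odour cost.
That holds through level 2 (285 ≥ 158) but not at 3 (198 < 255).

2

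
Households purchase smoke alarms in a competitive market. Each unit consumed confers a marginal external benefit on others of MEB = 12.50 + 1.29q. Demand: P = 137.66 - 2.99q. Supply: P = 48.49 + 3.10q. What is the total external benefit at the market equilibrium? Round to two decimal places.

321.31

Market equilibrium (private): 48.49 + 3.10q = 137.66 - 2.99q → q_m = 14.6420.
Total external benefit = ∫₀^{q_m} (12.50 + 1.29q) dq = 12.50×14.6420 + ½×1.29×14.6420² = 321.3054.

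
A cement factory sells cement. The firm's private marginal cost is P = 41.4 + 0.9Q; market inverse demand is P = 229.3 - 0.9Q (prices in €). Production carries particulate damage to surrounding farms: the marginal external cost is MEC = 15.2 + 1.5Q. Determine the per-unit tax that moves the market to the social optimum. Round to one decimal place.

tax = €93.7 per unit

Social marginal cost = private MC + MEC = 56.6 + 2.4Q.
Set SMC = demand: 56.6 + 2.4Q = 229.3 - 0.9Q → Q* = 52.3333.
The Pigouvian tax equals MEC at Q*: 15.2 + 1.5×52.3333 = 93.7000.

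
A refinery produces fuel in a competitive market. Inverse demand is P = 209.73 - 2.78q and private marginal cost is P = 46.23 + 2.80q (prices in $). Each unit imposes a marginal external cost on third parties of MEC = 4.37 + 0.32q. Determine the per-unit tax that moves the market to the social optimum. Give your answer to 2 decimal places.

tax = $13.00 per unit

Social marginal cost = private MC + MEC = 50.60 + 3.12q.
Set SMC = demand: 50.60 + 3.12q = 209.73 - 2.78q → q* = 26.9712.
The Pigouvian tax equals MEC at q*: 4.37 + 0.32×26.9712 = 13.0008.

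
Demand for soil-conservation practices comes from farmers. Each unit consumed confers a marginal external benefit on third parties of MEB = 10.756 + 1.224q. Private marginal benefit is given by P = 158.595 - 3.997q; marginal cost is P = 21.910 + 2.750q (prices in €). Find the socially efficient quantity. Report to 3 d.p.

q* = 26.696

Social marginal benefit = demand + MEB = 169.351 - 2.773q.
Set SMB = MC: 169.351 - 2.773q = 21.910 + 2.750q → q* = 26.6958.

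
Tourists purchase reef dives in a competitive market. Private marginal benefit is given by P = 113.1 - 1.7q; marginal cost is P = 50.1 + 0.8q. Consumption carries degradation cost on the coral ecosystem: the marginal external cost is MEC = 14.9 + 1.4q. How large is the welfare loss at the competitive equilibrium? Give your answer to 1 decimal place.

DWL = 322.8

Market equilibrium (private): 50.1 + 0.8q = 113.1 - 1.7q → q_m = 25.2000.
Social marginal benefit = demand − MEC = 98.2 - 3.1q.
Set SMB = MC: 98.2 - 3.1q = 50.1 + 0.8q → q* = 12.3333.
Between q* and q_m the wedge MC − SMB runs linearly from 0 to MEC(q_m), so the loss is a triangle.
DWL = ½ × 12.8667 × 50.1800 = 322.8255.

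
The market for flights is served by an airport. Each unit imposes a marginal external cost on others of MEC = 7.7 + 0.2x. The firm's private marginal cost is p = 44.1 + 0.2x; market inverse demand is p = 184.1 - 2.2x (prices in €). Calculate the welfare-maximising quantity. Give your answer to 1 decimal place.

Social marginal cost = private MC + MEC = 51.8 + 0.4x.
Set SMC = demand: 51.8 + 0.4x = 184.1 - 2.2x → x* = 50.8846.

x* = 50.9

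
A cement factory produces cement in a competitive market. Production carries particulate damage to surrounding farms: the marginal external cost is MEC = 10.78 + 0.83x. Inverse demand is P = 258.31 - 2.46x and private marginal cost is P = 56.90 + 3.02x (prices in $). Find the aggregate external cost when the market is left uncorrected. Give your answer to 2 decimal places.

$956.80

Market equilibrium (private): 56.90 + 3.02x = 258.31 - 2.46x → x_m = 36.7536.
Total external cost = ∫₀^{x_m} (10.78 + 0.83x) dx = 10.78×36.7536 + ½×0.83×36.7536² = 956.7971.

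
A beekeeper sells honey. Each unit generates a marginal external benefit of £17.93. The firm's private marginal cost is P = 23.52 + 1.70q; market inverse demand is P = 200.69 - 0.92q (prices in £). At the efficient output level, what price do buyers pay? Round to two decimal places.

P = £132.18

Social marginal cost = private MC − MEB = 5.59 + 1.70q.
Set SMC = demand: 5.59 + 1.70q = 200.69 - 0.92q → q* = 74.4656.
Consumer price on the demand curve at q*: 200.69 − 0.92×74.4656 = 132.1816.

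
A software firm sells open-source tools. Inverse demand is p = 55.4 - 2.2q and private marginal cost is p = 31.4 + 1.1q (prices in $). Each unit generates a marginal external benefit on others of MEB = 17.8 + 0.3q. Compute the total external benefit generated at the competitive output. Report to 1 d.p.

Market equilibrium (private): 31.4 + 1.1q = 55.4 - 2.2q → q_m = 7.2727.
Total external benefit = ∫₀^{q_m} (17.8 + 0.3q) dq = 17.8×7.2727 + ½×0.3×7.2727² = 137.3879.

$137.4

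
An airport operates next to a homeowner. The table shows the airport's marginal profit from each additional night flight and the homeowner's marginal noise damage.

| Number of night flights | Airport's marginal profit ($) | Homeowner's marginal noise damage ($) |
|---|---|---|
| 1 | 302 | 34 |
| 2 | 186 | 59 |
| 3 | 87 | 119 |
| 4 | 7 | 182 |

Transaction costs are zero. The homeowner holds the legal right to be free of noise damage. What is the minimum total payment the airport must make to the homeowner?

Efficient level: marginal profit ≥ marginal noise damage through level 2, so k* = 2.
With the homeowner holding the right, the airport must at least compensate total damage at k*: 34 + 59 = 93.

$93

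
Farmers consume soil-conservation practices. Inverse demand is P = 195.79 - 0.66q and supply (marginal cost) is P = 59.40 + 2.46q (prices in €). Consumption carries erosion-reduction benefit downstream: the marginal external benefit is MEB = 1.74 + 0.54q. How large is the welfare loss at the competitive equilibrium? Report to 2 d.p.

Market equilibrium (private): 59.40 + 2.46q = 195.79 - 0.66q → q_m = 43.7147.
Social marginal benefit = demand + MEB = 197.53 - 0.12q.
Set SMB = MC: 197.53 - 0.12q = 59.40 + 2.46q → q* = 53.5388.
Height of the DWL triangle at q_m is SMB(q_m) − MC(q_m) = MEB(q_m) = 25.3460.
DWL = ½ × 9.8241 × 25.3460 = 124.5008.

DWL = €124.50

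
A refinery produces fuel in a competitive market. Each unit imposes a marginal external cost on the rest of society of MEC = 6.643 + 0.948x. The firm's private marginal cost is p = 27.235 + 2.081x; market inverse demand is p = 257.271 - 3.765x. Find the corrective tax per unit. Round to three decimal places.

tax = 37.814 per unit

Social marginal cost = private MC + MEC = 33.878 + 3.029x.
Set SMC = demand: 33.878 + 3.029x = 257.271 - 3.765x → x* = 32.8809.
The Pigouvian tax equals MEC at x*: 6.643 + 0.948×32.8809 = 37.8141.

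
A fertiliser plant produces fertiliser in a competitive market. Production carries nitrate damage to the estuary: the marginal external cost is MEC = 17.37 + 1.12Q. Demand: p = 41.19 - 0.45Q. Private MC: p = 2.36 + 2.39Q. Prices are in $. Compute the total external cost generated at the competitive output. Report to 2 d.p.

$342.18

Market equilibrium (private): 2.36 + 2.39Q = 41.19 - 0.45Q → Q_m = 13.6725.
Total external cost = ∫₀^{Q_m} (17.37 + 1.12Q) dQ = 17.37×13.6725 + ½×1.12×13.6725² = 342.1762.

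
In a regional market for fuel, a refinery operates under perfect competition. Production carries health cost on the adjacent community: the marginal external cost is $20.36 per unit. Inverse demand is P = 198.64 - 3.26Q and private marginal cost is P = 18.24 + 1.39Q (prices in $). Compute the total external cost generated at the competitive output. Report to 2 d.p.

$789.88

Market equilibrium (private): 18.24 + 1.39Q = 198.64 - 3.26Q → Q_m = 38.7957.
Total external cost = MEC × Q_m = 20.36 × 38.7957 = 789.8805.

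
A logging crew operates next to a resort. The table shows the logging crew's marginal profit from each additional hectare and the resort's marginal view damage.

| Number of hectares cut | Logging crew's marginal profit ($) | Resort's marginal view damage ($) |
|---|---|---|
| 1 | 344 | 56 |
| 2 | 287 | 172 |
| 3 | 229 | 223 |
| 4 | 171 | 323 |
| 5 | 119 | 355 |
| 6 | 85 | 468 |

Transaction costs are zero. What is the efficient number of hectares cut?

3

Bargaining reaches the level where marginal profit last exceeds marginal view damage.
That holds through level 3 (229 ≥ 223) but not at 4 (171 < 323).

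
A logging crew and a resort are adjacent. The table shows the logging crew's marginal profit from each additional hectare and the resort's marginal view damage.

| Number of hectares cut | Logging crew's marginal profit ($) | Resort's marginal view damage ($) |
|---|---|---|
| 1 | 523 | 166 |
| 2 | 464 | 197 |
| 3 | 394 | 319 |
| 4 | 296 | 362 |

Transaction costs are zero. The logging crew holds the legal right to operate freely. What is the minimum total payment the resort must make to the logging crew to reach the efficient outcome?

Left alone the logging crew would choose level 4 (marginal profit stays positive).
Efficient level: k* = 3 (marginal profit ≥ marginal view damage through 3).
The resort must at least cover the logging crew's forgone profit from cutting 4→3: 296 = 296.

$296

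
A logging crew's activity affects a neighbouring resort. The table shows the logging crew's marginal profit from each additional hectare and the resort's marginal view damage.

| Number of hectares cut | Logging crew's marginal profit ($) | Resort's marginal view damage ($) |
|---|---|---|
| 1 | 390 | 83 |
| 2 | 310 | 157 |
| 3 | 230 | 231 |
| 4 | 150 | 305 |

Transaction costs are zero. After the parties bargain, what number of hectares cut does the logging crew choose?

2

Bargaining reaches the level where marginal profit last exceeds marginal view damage.
That holds through level 2 (310 ≥ 157) but not at 3 (230 < 231).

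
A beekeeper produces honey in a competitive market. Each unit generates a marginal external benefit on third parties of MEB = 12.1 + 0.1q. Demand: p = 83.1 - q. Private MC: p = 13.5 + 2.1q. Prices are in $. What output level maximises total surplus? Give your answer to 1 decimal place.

Social marginal cost = private MC − MEB = 1.4 + 2.0q.
Set SMC = demand: 1.4 + 2.0q = 83.1 - q → q* = 27.2333.

q* = 27.2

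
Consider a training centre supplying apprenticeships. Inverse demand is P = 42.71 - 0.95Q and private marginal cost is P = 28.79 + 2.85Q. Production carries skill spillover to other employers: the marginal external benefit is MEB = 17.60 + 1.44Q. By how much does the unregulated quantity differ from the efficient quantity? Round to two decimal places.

Market equilibrium (private): 28.79 + 2.85Q = 42.71 - 0.95Q → Q_m = 3.6632.
Social marginal cost = private MC − MEB = 11.19 + 1.41Q.
Set SMC = demand: 11.19 + 1.41Q = 42.71 - 0.95Q → Q* = 13.3559.
Gap = |3.6632 − 13.3559| = 9.6927.

9.69 units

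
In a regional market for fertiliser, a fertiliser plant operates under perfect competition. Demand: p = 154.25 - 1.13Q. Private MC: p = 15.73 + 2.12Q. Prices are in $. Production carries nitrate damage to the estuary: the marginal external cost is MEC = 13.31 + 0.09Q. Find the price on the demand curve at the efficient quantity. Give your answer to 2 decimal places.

Social marginal cost = private MC + MEC = 29.04 + 2.21Q.
Set SMC = demand: 29.04 + 2.21Q = 154.25 - 1.13Q → Q* = 37.4880.
Consumer price on the demand curve at Q*: 154.25 − 1.13×37.4880 = 111.8886.

P = $111.89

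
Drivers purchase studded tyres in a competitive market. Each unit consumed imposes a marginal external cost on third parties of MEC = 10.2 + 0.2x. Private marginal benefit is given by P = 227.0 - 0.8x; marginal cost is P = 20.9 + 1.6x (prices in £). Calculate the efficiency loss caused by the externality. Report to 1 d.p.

Market equilibrium (private): 20.9 + 1.6x = 227.0 - 0.8x → x_m = 85.8750.
Social marginal benefit = demand − MEC = 216.8 - x.
Set SMB = MC: 216.8 - x = 20.9 + 1.6x → x* = 75.3462.
The welfare-loss triangle has base |x_m − x*| and height MEC(x_m) (the vertical gap between SMB and MC is zero at x* and MEC at x_m).
DWL = ½ × 10.5288 × 27.3750 = 144.1130.

DWL = £144.1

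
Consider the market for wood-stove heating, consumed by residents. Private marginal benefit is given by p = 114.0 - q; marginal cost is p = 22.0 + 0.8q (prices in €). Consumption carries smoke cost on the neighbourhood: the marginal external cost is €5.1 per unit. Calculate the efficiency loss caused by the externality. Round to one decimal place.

Market equilibrium (private): 22.0 + 0.8q = 114.0 - q → q_m = 51.1111.
Social marginal benefit = demand − MEC = 108.9 - q.
Set SMB = MC: 108.9 - q = 22.0 + 0.8q → q* = 48.2778.
Height of the DWL triangle at q_m is MC(q_m) − SMB(q_m) = MEC(q_m) = 5.1000.
DWL = ½ × 2.8333 × 5.1000 = 7.2249.

DWL = €7.2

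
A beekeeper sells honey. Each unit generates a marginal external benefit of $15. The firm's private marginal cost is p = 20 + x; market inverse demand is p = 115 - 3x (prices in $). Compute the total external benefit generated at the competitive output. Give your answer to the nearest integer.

$356

Market equilibrium (private): 20 + x = 115 - 3x → x_m = 23.7500.
Total external benefit = MEB × x_m = 15 × 23.7500 = 356.2500.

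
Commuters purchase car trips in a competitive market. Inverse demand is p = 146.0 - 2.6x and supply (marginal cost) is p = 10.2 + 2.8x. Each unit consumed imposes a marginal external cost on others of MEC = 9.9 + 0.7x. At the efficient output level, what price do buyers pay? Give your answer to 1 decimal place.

P = 92.3

Social marginal benefit = demand − MEC = 136.1 - 3.3x.
Set SMB = MC: 136.1 - 3.3x = 10.2 + 2.8x → x* = 20.6393.
Consumer price on the demand curve at x*: 146.0 − 2.6×20.6393 = 92.3378.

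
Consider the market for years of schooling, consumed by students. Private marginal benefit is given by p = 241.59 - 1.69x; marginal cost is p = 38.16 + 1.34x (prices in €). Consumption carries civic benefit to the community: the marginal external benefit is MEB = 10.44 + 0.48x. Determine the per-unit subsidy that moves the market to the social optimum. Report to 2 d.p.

Social marginal benefit = demand + MEB = 252.03 - 1.21x.
Set SMB = MC: 252.03 - 1.21x = 38.16 + 1.34x → x* = 83.8706.
The Pigouvian subsidy equals MEB at x*: 10.44 + 0.48×83.8706 = 50.6979.

subsidy = €50.70 per unit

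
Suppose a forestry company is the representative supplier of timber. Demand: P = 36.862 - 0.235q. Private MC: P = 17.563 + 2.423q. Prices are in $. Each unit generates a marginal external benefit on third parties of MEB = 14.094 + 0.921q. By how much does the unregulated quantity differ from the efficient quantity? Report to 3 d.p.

11.964 units

Market equilibrium (private): 17.563 + 2.423q = 36.862 - 0.235q → q_m = 7.2607.
Social marginal cost = private MC − MEB = 3.469 + 1.502q.
Set SMC = demand: 3.469 + 1.502q = 36.862 - 0.235q → q* = 19.2245.
Gap = |7.2607 − 19.2245| = 11.9638.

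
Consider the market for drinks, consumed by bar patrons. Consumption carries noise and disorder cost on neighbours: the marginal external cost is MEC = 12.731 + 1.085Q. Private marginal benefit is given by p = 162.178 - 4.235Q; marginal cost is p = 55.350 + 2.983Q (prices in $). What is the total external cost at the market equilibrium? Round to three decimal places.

$307.254

Market equilibrium (private): 55.350 + 2.983Q = 162.178 - 4.235Q → Q_m = 14.8002.
Total external cost = ∫₀^{Q_m} (12.731 + 1.085Q) dQ = 12.731×14.8002 + ½×1.085×14.8002² = 307.2538.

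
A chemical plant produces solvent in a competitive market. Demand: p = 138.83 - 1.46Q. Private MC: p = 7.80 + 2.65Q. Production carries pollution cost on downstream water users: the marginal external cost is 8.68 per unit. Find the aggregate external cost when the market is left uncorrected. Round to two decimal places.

Market equilibrium (private): 7.80 + 2.65Q = 138.83 - 1.46Q → Q_m = 31.8808.
Total external cost = MEC × Q_m = 8.68 × 31.8808 = 276.7253.

276.73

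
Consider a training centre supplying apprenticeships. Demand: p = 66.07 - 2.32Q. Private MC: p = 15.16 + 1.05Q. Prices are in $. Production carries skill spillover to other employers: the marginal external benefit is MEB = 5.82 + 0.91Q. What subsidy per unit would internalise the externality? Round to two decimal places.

Social marginal cost = private MC − MEB = 9.34 + 0.14Q.
Set SMC = demand: 9.34 + 0.14Q = 66.07 - 2.32Q → Q* = 23.0610.
The Pigouvian subsidy equals MEB at Q*: 5.82 + 0.91×23.0610 = 26.8055.

subsidy = $26.81 per unit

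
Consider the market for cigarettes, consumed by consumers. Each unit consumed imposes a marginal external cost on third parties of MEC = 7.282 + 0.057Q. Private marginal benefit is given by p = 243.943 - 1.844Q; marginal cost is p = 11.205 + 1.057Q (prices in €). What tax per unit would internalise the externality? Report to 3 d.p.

tax = €11.626 per unit

Social marginal benefit = demand − MEC = 236.661 - 1.901Q.
Set SMB = MC: 236.661 - 1.901Q = 11.205 + 1.057Q → Q* = 76.2191.
The Pigouvian tax equals MEC at Q*: 7.282 + 0.057×76.2191 = 11.6265.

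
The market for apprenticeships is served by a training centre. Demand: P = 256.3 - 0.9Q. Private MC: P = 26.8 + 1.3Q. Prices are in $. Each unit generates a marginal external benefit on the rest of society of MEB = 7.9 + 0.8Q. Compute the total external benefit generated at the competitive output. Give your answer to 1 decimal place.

Market equilibrium (private): 26.8 + 1.3Q = 256.3 - 0.9Q → Q_m = 104.3182.
Total external benefit = ∫₀^{Q_m} (7.9 + 0.8Q) dQ = 7.9×104.3182 + ½×0.8×104.3182² = 5177.0285.

$5177.0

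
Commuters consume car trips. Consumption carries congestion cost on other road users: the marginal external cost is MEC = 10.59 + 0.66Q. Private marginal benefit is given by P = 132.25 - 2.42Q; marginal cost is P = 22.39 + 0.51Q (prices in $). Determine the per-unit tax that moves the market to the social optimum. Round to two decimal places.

Social marginal benefit = demand − MEC = 121.66 - 3.08Q.
Set SMB = MC: 121.66 - 3.08Q = 22.39 + 0.51Q → Q* = 27.6518.
The Pigouvian tax equals MEC at Q*: 10.59 + 0.66×27.6518 = 28.8402.

tax = $28.84 per unit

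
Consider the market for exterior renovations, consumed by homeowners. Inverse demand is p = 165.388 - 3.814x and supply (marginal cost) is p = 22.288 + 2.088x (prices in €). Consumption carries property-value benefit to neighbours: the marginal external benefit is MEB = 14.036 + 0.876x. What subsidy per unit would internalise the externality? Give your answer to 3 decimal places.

subsidy = €41.424 per unit

Social marginal benefit = demand + MEB = 179.424 - 2.938x.
Set SMB = MC: 179.424 - 2.938x = 22.288 + 2.088x → x* = 31.2646.
The Pigouvian subsidy equals MEB at x*: 14.036 + 0.876×31.2646 = 41.4238.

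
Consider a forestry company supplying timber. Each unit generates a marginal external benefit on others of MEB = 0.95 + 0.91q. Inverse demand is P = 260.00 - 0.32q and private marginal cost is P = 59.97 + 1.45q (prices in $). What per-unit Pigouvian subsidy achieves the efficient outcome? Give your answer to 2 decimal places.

subsidy = $213.61 per unit

Social marginal cost = private MC − MEB = 59.02 + 0.54q.
Set SMC = demand: 59.02 + 0.54q = 260.00 - 0.32q → q* = 233.6977.
The Pigouvian subsidy equals MEB at q*: 0.95 + 0.91×233.6977 = 213.6149.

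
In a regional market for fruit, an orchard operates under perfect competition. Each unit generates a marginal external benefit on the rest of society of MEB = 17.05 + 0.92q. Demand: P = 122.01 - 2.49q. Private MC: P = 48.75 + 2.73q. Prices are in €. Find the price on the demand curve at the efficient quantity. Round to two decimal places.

Social marginal cost = private MC − MEB = 31.70 + 1.81q.
Set SMC = demand: 31.70 + 1.81q = 122.01 - 2.49q → q* = 21.0023.
Consumer price on the demand curve at q*: 122.01 − 2.49×21.0023 = 69.7143.

P = €69.71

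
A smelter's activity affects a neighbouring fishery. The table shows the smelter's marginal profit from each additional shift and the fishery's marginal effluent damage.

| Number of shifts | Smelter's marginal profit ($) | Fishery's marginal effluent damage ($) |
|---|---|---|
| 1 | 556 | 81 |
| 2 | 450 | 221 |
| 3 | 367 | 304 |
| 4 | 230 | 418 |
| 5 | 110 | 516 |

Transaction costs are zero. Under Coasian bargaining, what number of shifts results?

Bargaining reaches the level where marginal profit last exceeds marginal effluent damage.
That holds through level 3 (367 ≥ 304) but not at 4 (230 < 418).

3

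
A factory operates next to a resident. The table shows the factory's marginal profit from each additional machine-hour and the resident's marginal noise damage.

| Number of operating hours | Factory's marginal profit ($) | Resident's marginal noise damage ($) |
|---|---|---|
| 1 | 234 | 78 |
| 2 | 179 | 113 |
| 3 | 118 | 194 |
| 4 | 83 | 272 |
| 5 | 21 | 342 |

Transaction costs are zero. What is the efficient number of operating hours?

Bargaining reaches the level where marginal profit last exceeds marginal noise damage.
That holds through level 2 (179 ≥ 113) but not at 3 (118 < 194).

2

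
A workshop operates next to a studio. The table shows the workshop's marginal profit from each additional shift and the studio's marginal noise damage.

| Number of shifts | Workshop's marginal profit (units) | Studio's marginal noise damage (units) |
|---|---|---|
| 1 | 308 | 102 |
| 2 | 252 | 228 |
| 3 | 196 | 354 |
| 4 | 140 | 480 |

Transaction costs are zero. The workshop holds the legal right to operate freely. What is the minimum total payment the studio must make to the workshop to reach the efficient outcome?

Left alone the workshop would choose level 4 (marginal profit stays positive).
Efficient level: k* = 2 (marginal profit ≥ marginal noise damage through 2).
The studio must at least cover the workshop's forgone profit from cutting 4→2: 196 + 140 = 336.

336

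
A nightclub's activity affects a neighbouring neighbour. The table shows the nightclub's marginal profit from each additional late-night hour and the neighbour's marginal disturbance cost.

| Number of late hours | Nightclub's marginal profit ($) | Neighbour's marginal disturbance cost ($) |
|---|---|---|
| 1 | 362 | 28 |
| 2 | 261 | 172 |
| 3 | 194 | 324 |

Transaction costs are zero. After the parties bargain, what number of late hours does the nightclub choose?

2

Bargaining reaches the level where marginal profit last exceeds marginal disturbance cost.
That holds through level 2 (261 ≥ 172) but not at 3 (194 < 324).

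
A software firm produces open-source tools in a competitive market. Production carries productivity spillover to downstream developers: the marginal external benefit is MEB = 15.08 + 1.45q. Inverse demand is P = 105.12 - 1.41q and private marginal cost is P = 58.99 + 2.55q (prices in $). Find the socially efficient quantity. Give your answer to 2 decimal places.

q* = 24.39

Social marginal cost = private MC − MEB = 43.91 + 1.10q.
Set SMC = demand: 43.91 + 1.10q = 105.12 - 1.41q → q* = 24.3865.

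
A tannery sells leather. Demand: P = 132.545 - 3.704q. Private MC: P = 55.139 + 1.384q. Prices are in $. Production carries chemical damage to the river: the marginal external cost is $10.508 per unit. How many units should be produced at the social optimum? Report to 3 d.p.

Social marginal cost = private MC + MEC = 65.647 + 1.384q.
Set SMC = demand: 65.647 + 1.384q = 132.545 - 3.704q → q* = 13.1482.

q* = 13.148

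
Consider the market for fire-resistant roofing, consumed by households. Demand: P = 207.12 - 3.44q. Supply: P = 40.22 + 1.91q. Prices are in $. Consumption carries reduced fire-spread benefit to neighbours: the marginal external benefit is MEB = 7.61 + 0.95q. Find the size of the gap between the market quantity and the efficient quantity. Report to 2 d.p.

Market equilibrium (private): 40.22 + 1.91q = 207.12 - 3.44q → q_m = 31.1963.
Social marginal benefit = demand + MEB = 214.73 - 2.49q.
Set SMB = MC: 214.73 - 2.49q = 40.22 + 1.91q → q* = 39.6614.
Gap = |31.1963 − 39.6614| = 8.4651.

8.47 units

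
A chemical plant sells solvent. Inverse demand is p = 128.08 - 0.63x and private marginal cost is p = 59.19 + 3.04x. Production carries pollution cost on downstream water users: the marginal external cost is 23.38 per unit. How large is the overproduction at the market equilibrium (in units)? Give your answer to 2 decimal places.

Market equilibrium (private): 59.19 + 3.04x = 128.08 - 0.63x → x_m = 18.7711.
Social marginal cost = private MC + MEC = 82.57 + 3.04x.
Set SMC = demand: 82.57 + 3.04x = 128.08 - 0.63x → x* = 12.4005.
Gap = |18.7711 − 12.4005| = 6.3706.

6.37 units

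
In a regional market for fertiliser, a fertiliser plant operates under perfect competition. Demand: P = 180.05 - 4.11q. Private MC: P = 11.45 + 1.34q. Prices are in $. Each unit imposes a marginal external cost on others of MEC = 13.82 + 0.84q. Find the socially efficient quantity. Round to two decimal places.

q* = 24.61

Social marginal cost = private MC + MEC = 25.27 + 2.18q.
Set SMC = demand: 25.27 + 2.18q = 180.05 - 4.11q → q* = 24.6073.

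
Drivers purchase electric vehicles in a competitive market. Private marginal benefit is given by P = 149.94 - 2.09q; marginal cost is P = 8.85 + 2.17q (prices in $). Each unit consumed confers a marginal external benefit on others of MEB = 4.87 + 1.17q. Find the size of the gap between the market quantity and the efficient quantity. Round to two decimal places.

14.12 units

Market equilibrium (private): 8.85 + 2.17q = 149.94 - 2.09q → q_m = 33.1197.
Social marginal benefit = demand + MEB = 154.81 - 0.92q.
Set SMB = MC: 154.81 - 0.92q = 8.85 + 2.17q → q* = 47.2362.
Gap = |33.1197 − 47.2362| = 14.1165.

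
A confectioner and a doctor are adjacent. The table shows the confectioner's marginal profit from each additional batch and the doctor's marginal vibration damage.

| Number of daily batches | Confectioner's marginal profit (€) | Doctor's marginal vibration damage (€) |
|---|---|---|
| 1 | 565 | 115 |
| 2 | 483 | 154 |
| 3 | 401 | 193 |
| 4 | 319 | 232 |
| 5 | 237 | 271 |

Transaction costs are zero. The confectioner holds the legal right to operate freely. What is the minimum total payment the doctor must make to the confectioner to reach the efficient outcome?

€237

Left alone the confectioner would choose level 5 (marginal profit stays positive).
Efficient level: k* = 4 (marginal profit ≥ marginal vibration damage through 4).
The doctor must at least cover the confectioner's forgone profit from cutting 5→4: 237 = 237.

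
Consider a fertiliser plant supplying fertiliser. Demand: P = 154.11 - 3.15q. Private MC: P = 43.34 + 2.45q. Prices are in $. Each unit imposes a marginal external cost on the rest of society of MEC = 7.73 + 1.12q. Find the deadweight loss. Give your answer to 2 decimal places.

DWL = $66.45

Market equilibrium (private): 43.34 + 2.45q = 154.11 - 3.15q → q_m = 19.7804.
Social marginal cost = private MC + MEC = 51.07 + 3.57q.
Set SMC = demand: 51.07 + 3.57q = 154.11 - 3.15q → q* = 15.3333.
Height of the DWL triangle at q_m is SMC(q_m) − demand(q_m) = MEC(q_m) = 29.8840.
DWL = ½ × 4.4471 × 29.8840 = 66.4486.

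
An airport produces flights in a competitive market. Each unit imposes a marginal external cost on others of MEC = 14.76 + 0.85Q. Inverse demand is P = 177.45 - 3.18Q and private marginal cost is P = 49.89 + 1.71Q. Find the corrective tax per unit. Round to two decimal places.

Social marginal cost = private MC + MEC = 64.65 + 2.56Q.
Set SMC = demand: 64.65 + 2.56Q = 177.45 - 3.18Q → Q* = 19.6516.
The Pigouvian tax equals MEC at Q*: 14.76 + 0.85×19.6516 = 31.4639.

tax = 31.46 per unit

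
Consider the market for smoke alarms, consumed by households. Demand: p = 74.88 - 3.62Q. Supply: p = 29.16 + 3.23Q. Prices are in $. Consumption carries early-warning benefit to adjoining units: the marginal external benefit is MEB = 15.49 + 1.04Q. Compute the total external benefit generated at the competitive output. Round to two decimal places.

Market equilibrium (private): 29.16 + 3.23Q = 74.88 - 3.62Q → Q_m = 6.6745.
Total external benefit = ∫₀^{Q_m} (15.49 + 1.04Q) dQ = 15.49×6.6745 + ½×1.04×6.6745² = 126.5535.

$126.55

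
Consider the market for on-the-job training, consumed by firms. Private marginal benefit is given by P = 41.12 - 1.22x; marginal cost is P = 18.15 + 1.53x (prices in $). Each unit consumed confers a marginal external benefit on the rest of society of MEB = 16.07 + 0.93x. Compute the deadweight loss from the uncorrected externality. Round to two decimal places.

Market equilibrium (private): 18.15 + 1.53x = 41.12 - 1.22x → x_m = 8.3527.
Social marginal benefit = demand + MEB = 57.19 - 0.29x.
Set SMB = MC: 57.19 - 0.29x = 18.15 + 1.53x → x* = 21.4505.
The loss is the area between SMB and MC from x* to x_m; with linear curves that's a triangle of height MEB(x_m).
DWL = ½ × 13.0978 × 23.8380 = 156.1127.

DWL = $156.11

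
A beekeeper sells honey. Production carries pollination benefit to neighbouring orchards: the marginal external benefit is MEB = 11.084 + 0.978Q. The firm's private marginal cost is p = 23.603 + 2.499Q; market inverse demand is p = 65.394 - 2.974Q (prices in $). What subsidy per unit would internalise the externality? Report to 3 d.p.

Social marginal cost = private MC − MEB = 12.519 + 1.521Q.
Set SMC = demand: 12.519 + 1.521Q = 65.394 - 2.974Q → Q* = 11.7631.
The Pigouvian subsidy equals MEB at Q*: 11.084 + 0.978×11.7631 = 22.5883.

subsidy = $22.588 per unit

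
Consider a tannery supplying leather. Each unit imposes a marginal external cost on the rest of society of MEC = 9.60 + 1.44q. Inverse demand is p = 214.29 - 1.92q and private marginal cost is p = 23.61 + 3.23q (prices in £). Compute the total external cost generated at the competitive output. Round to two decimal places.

Market equilibrium (private): 23.61 + 3.23q = 214.29 - 1.92q → q_m = 37.0252.
Total external cost = ∫₀^{q_m} (9.60 + 1.44q) dq = 9.60×37.0252 + ½×1.44×37.0252² = 1342.4650.

£1342.47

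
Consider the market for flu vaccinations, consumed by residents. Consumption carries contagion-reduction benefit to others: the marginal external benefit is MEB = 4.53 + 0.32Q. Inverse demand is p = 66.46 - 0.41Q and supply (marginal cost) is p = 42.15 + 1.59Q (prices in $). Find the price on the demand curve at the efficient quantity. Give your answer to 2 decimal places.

P = $59.42

Social marginal benefit = demand + MEB = 70.99 - 0.09Q.
Set SMB = MC: 70.99 - 0.09Q = 42.15 + 1.59Q → Q* = 17.1667.
Consumer price on the demand curve at Q*: 66.46 − 0.41×17.1667 = 59.4217.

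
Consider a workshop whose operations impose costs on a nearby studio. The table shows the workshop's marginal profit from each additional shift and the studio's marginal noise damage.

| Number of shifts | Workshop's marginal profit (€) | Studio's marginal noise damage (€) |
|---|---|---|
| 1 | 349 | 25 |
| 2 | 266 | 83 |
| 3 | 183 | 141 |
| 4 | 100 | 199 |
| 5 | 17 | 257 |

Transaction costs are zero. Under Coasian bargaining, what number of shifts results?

Bargaining reaches the level where marginal profit last exceeds marginal noise damage.
That holds through level 3 (183 ≥ 141) but not at 4 (100 < 199).

3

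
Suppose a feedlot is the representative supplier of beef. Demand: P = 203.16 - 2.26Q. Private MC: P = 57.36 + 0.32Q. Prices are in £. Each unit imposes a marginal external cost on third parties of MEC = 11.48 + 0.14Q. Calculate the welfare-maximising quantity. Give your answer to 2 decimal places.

Q* = 49.38

Social marginal cost = private MC + MEC = 68.84 + 0.46Q.
Set SMC = demand: 68.84 + 0.46Q = 203.16 - 2.26Q → Q* = 49.3824.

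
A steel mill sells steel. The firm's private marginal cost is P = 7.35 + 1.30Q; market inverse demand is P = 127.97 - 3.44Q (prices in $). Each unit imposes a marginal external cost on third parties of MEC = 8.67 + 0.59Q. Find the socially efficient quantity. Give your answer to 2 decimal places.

Social marginal cost = private MC + MEC = 16.02 + 1.89Q.
Set SMC = demand: 16.02 + 1.89Q = 127.97 - 3.44Q → Q* = 21.0038.

Q* = 21.00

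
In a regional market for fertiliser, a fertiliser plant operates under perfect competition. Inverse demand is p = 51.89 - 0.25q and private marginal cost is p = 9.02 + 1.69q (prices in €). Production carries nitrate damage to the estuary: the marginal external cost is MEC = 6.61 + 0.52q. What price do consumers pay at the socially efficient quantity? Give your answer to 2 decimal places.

Social marginal cost = private MC + MEC = 15.63 + 2.21q.
Set SMC = demand: 15.63 + 2.21q = 51.89 - 0.25q → q* = 14.7398.
Consumer price on the demand curve at q*: 51.89 − 0.25×14.7398 = 48.2051.

P = €48.21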